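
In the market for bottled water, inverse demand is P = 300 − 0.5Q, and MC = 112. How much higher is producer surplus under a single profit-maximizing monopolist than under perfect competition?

Under competition P = MC = 112, so Q = (300 − 112)/0.5 = 376.
PS = (112 − 112)·376 = 0.
The monopolist equates marginal revenue to marginal cost: 300 − Q = 112, so Q = 188. From demand, P = 206.
PS = (206 − 112)·188 = 17672.
Change in producer surplus: 17672 − 0 = 17672.

PS rises by 17672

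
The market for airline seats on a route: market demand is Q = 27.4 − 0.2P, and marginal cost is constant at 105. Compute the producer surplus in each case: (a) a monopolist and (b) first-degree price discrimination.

Inverting demand: P = 137 − 5Q.
The monopolist equates marginal revenue to marginal cost: 137 − 10Q = 105, so Q = 3.2. From demand, P = 121.
PS = (121 − 105)·3.2 = 51.2.
With perfect price discrimination, output is the efficient level Q = 6.4 (where demand meets MC), but every buyer pays their willingness to pay: CS = 0 and PS = total surplus.
PS = ½·(137 − 105)·6.4 = 102.4.

Monopoly: PS = 51.2; Perfect PD: PS = 102.4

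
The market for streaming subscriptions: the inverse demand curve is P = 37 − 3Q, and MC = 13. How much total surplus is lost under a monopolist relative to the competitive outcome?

Competitive firms price at marginal cost: P = 13, giving Q = 8.
A monopolist chooses Q where MR = MC. MR = 37 − 6Q; setting this equal to 13 gives Q = 4 and P = 25.
DWL is the triangle between Q = 4 and Q = 8: ½·(8 − 4)·(25 − 13) = 24.

DWL = 24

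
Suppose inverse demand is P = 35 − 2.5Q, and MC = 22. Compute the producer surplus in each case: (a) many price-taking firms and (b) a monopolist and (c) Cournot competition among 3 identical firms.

Competition: PS = 0; Monopoly: PS = 16.9; Cournot: PS = 12.675

Perfect competition: P = MC = 22, so 35 − 2.5Q = 22 and Q = 5.2.
PS = (22 − 22)·5.2 = 0.
A monopolist chooses Q where MR = MC. MR = 35 − 5Q; setting this equal to 22 gives Q = 2.6 and P = 28.5.
PS = (28.5 − 22)·2.6 = 16.9.
In a 3-firm Cournot equilibrium, symmetry and the first-order condition give q = (35 − 22)/(10) = 1.3. So Q = 3.9 and P = 25.25.
PS = (25.25 − 22)·3.9 = 12.675.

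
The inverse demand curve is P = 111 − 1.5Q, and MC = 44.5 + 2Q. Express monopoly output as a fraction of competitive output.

Q_m/Q_c = 0.7

A monopolist chooses Q where MR = MC. MR = 111 − 3Q; setting this equal to 44.5 + 2Q gives Q = 13.3 and P = 91.05.
Under competition P = MC: 111 − 1.5Q = 44.5 + 2Q ⇒ Q = 19, P = 82.5.
Ratio Q_m/Q_c = 13.3/19 = 0.7.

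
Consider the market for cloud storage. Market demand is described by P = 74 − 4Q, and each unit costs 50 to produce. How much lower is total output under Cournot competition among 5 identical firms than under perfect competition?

Q falls by 1

Competitive firms price at marginal cost: P = 50, giving Q = 6.
With 5 symmetric Cournot firms, each firm's FOC gives 74 − 24q = 50, so q = 1, Q = 5·1 = 5, and P = 54.
Change in total output: 5 − 6 = −1.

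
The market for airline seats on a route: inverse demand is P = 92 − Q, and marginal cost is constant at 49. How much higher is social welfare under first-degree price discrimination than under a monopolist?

TS rises by 231.125

A monopolist chooses Q where MR = MC. MR = 92 − 2Q; setting this equal to 49 gives Q = 21.5 and P = 70.5.
CS = ½·(92 − 70.5)·21.5 = 231.125; PS = (70.5 − 49)·21.5 = 462.25; TS = 693.375.
Under first-degree price discrimination the firm charges each unit its demand price and produces up to where P = MC, i.e. Q = 43. Consumer surplus is zero; producer surplus equals total surplus.
TS = 924.5 (equal to competitive TS).
Change in social welfare: 924.5 − 693.375 = 231.125.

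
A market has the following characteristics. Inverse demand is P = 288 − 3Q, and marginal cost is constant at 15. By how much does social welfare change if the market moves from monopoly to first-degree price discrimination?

TS rises by 3105.375

A monopolist chooses Q where MR = MC. MR = 288 − 6Q; setting this equal to 15 gives Q = 45.5 and P = 151.5.
CS = ½·(288 − 151.5)·45.5 = 3105.375; PS = (151.5 − 15)·45.5 = 6210.75; TS = 9316.125.
A perfectly discriminating monopolist sells every unit with P(Q) ≥ MC(Q), so output equals the competitive quantity Q = 91. Each buyer pays their reservation price, so CS = 0 and the firm captures all surplus.
TS = 12421.5 (equal to competitive TS).
Change in social welfare: 12421.5 − 9316.125 = 3105.375.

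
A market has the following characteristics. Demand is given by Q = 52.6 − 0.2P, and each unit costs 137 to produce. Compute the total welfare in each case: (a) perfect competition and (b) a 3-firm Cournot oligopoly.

Inverting demand: P = 263 − 5Q.
Competitive firms price at marginal cost: P = 137, giving Q = 25.2.
CS = ½·(263 − 137)·25.2 = 1587.6; PS = (137 − 137)·25.2 = 0; TS = 1587.6.
Cournot with 3 identical firms: the symmetric best-response condition is 263 − 20q = 137. Each firm produces q = 6.3, total output Q = 18.9, price P = 168.5.
CS = ½·(263 − 168.5)·18.9 = 893.025; PS = (168.5 − 137)·18.9 = 595.35; TS = 1488.375.

Competition: TS = 1587.6; Cournot: TS = 1488.375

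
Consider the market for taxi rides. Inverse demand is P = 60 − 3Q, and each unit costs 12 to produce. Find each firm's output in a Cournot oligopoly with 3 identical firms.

Cournot with 3 identical firms: the symmetric best-response condition is 60 − 12q = 12. Each firm produces q = 4, total output Q = 12, price P = 24.

q_i = 4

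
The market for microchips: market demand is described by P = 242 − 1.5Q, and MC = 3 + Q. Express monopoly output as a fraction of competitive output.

Monopoly sets MR = MC: 242 − 3Q = 3 + Q ⇒ Q = 59.75, P = 242 − 1.5·59.75 = 152.375.
Under competition P = MC: 242 − 1.5Q = 3 + Q ⇒ Q = 95.6, P = 98.6.
Ratio Q_m/Q_c = 59.75/95.6 = 0.625.

Q_m/Q_c = 0.625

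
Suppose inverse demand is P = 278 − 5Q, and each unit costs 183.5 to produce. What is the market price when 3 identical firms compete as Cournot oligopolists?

Cournot with 3 identical firms: the symmetric best-response condition is 278 − 20q = 183.5. Each firm produces q = 4.725, total output Q = 14.175, price P = 207.125.

P = 207.125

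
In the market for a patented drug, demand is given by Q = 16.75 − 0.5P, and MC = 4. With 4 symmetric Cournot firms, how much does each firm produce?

Inverting demand: P = 33.5 − 2Q.
Cournot with 4 identical firms: the symmetric best-response condition is 33.5 − 10q = 4. Each firm produces q = 2.95, total output Q = 11.8, price P = 9.9.

q_i = 2.95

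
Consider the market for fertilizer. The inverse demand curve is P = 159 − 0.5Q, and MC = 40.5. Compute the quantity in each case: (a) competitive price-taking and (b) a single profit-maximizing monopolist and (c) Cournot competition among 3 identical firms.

Competition: Q = 237; Monopoly: Q = 118.5; Cournot: Q = 177.75

Perfect competition: P = MC = 40.5, so 159 − 0.5Q = 40.5 and Q = 237.
A monopolist chooses Q where MR = MC. MR = 159 − Q; setting this equal to 40.5 gives Q = 118.5 and P = 99.75.
With 3 symmetric Cournot firms, each firm's FOC gives 159 − 2q = 40.5, so q = 59.25, Q = 3·59.25 = 177.75, and P = 70.125.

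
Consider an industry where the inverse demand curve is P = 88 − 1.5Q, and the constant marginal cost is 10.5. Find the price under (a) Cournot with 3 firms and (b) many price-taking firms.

Cournot with 3 identical firms: the symmetric best-response condition is 88 − 6q = 10.5. Each firm produces q = 155/12, total output Q = 38.75, price P = 29.875.
Perfect competition: P = MC = 10.5, so 88 − 1.5Q = 10.5 and Q = 155/3.

Cournot: P = 29.875; Competition: P = 10.5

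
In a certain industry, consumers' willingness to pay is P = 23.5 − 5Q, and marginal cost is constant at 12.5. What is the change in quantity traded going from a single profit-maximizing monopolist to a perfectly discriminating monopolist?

Q rises by 1.1

Monopoly sets MR = MC: 23.5 − 10Q = 12.5 ⇒ Q = 1.1, P = 23.5 − 5·1.1 = 18.
Under first-degree price discrimination the firm charges each unit its demand price and produces up to where P = MC, i.e. Q = 2.2. Consumer surplus is zero; producer surplus equals total surplus.
Change in quantity traded: 2.2 − 1.1 = 1.1.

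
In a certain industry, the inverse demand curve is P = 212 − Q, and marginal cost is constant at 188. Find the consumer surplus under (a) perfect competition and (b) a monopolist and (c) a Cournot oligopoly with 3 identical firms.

Competitive firms price at marginal cost: P = 188, giving Q = 24.
CS = ½·(212 − 188)·24 = 288.
Monopoly sets MR = MC: 212 − 2Q = 188 ⇒ Q = 12, P = 212 − 12 = 200.
CS = ½·(212 − 200)·12 = 72.
Cournot with 3 identical firms: the symmetric best-response condition is 212 − 4q = 188. Each firm produces q = 6, total output Q = 18, price P = 194.
CS = ½·(212 − 194)·18 = 162.

Competition: CS = 288; Monopoly: CS = 72; Cournot: CS = 162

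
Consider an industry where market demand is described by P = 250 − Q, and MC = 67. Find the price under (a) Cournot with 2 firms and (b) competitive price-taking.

Cournot: P = 128; Competition: P = 67

In a 2-firm Cournot equilibrium, symmetry and the first-order condition give q = (250 − 67)/(3) = 61. So Q = 122 and P = 128.
Competitive firms price at marginal cost: P = 67, giving Q = 183.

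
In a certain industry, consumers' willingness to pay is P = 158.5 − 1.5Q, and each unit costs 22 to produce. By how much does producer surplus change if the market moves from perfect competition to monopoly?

Producer surplus rises by 3105.375

Competitive firms price at marginal cost: P = 22, giving Q = 91.
PS = (22 − 22)·91 = 0.
The monopolist equates marginal revenue to marginal cost: 158.5 − 3Q = 22, so Q = 45.5. From demand, P = 90.25.
PS = (90.25 − 22)·45.5 = 3105.375.
Change in producer surplus: 3105.375 − 0 = 3105.375.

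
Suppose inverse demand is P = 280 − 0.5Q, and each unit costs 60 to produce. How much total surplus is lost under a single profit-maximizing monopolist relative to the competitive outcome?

DWL = 12100

Competitive firms price at marginal cost: P = 60, giving Q = 440.
Monopoly sets MR = MC: 280 − Q = 60 ⇒ Q = 220, P = 280 − 0.5·220 = 170.
DWL is the triangle between Q = 220 and Q = 440: ½·(440 − 220)·(170 − 60) = 12100.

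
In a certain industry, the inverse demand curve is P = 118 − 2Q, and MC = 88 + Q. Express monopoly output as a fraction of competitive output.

The monopolist equates marginal revenue to marginal cost: 118 − 4Q = 88 + Q, so Q = 6. From demand, P = 106.
Competitive equilibrium sets price equal to marginal cost: 118 − 2Q = 88 + Q, so Q = 10 and P = 98.
Ratio Q_m/Q_c = 6/10 = 0.6.

Q_m/Q_c = 0.6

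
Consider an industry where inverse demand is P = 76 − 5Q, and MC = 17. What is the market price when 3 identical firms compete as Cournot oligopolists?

With 3 symmetric Cournot firms, each firm's FOC gives 76 − 20q = 17, so q = 2.95, Q = 3·2.95 = 8.85, and P = 31.75.

P = 31.75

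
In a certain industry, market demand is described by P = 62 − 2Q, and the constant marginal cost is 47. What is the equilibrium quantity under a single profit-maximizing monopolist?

The monopolist equates marginal revenue to marginal cost: 62 − 4Q = 47, so Q = 3.75. From demand, P = 54.5.

Q = 3.75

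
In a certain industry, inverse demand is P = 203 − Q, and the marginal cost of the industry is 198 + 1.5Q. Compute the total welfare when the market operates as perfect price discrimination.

TS = 5

A perfectly discriminating monopolist sells every unit with P(Q) ≥ MC(Q), so output equals the competitive quantity Q = 2. Each buyer pays their reservation price, so CS = 0 and the firm captures all surplus.
TS = 5 (equal to competitive TS).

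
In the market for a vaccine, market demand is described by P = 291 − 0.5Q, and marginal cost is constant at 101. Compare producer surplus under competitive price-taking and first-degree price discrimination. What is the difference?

Perfect competition: P = MC = 101, so 291 − 0.5Q = 101 and Q = 380.
PS = (101 − 101)·380 = 0.
With perfect price discrimination, output is the efficient level Q = 380 (where demand meets MC), but every buyer pays their willingness to pay: CS = 0 and PS = total surplus.
PS = ½·(291 − 101)·380 = 36100.
Change in producer surplus: 36100 − 0 = 36100.

PS rises by 36100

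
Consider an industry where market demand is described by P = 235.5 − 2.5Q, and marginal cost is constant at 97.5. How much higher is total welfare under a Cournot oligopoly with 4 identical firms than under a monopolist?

The monopolist equates marginal revenue to marginal cost: 235.5 − 5Q = 97.5, so Q = 27.6. From demand, P = 166.5.
CS = ½·(235.5 − 166.5)·27.6 = 952.2; PS = (166.5 − 97.5)·27.6 = 1904.4; TS = 2856.6.
With 4 symmetric Cournot firms, each firm's FOC gives 235.5 − 12.5q = 97.5, so q = 11.04, Q = 4·11.04 = 44.16, and P = 125.1.
CS = ½·(235.5 − 125.1)·44.16 = 2437.632; PS = (125.1 − 97.5)·44.16 = 1218.816; TS = 3656.448.
Change in total welfare: 3656.448 − 2856.6 = 799.848.

TS rises by 799.848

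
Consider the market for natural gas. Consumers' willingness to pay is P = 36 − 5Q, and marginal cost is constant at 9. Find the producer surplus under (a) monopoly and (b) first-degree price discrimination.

The monopolist equates marginal revenue to marginal cost: 36 − 10Q = 9, so Q = 2.7. From demand, P = 22.5.
PS = (22.5 − 9)·2.7 = 36.45.
With perfect price discrimination, output is the efficient level Q = 5.4 (where demand meets MC), but every buyer pays their willingness to pay: CS = 0 and PS = total surplus.
PS = ½·(36 − 9)·5.4 = 72.9.

Monopoly: PS = 36.45; Perfect PD: PS = 72.9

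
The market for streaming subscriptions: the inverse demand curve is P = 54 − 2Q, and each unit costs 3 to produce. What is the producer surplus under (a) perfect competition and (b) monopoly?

Competition: PS = 0; Monopoly: PS = 325.125

Competitive firms price at marginal cost: P = 3, giving Q = 25.5.
PS = (3 − 3)·25.5 = 0.
The monopolist equates marginal revenue to marginal cost: 54 − 4Q = 3, so Q = 12.75. From demand, P = 28.5.
PS = (28.5 − 3)·12.75 = 325.125.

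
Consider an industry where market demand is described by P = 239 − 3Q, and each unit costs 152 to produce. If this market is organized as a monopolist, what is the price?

P = 195.5

The monopolist equates marginal revenue to marginal cost: 239 − 6Q = 152, so Q = 14.5. From demand, P = 195.5.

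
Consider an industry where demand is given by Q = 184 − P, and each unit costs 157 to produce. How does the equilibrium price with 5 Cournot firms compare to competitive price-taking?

Inverting demand: P = 184 − Q.
In a 5-firm Cournot equilibrium, symmetry and the first-order condition give q = (184 − 157)/(6) = 4.5. So Q = 22.5 and P = 161.5.
Under competition P = MC = 157, so Q = (184 − 157)/1 = 27.

Cournot: P = 161.5; Competition: P = 157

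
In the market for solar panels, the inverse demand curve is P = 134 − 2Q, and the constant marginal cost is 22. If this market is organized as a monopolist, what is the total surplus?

Monopoly sets MR = MC: 134 − 4Q = 22 ⇒ Q = 28, P = 134 − 2·28 = 78.
CS = ½·(134 − 78)·28 = 784; PS = (78 − 22)·28 = 1568; TS = 2352.

TS = 2352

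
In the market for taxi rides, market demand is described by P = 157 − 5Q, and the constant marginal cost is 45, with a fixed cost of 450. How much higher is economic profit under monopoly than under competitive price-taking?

π rises by 627.2

Perfect competition: P = MC = 45, so 157 − 5Q = 45 and Q = 22.4.
Profit = (45 − 45)·22.4 − 450 = −450.
The monopolist equates marginal revenue to marginal cost: 157 − 10Q = 45, so Q = 11.2. From demand, P = 101.
Profit = (101 − 45)·11.2 − 450 = 177.2.
Change in economic profit: 177.2 − −450 = 627.2.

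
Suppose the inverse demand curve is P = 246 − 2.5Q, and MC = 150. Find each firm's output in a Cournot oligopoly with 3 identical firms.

In a 3-firm Cournot equilibrium, symmetry and the first-order condition give q = (246 − 150)/(10) = 9.6. So Q = 28.8 and P = 174.

q_i = 9.6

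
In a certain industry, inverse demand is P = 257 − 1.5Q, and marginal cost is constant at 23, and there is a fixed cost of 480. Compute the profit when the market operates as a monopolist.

Profit = 8646

Monopoly sets MR = MC: 257 − 3Q = 23 ⇒ Q = 78, P = 257 − 1.5·78 = 140.
Profit = (140 − 23)·78 − 480 = 8646.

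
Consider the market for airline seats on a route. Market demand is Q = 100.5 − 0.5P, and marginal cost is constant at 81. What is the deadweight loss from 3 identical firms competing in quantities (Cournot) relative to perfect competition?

DWL = 225

Inverting demand: P = 201 − 2Q.
Competitive firms price at marginal cost: P = 81, giving Q = 60.
With 3 symmetric Cournot firms, each firm's FOC gives 201 − 8q = 81, so q = 15, Q = 3·15 = 45, and P = 111.
DWL is the triangle between Q = 45 and Q = 60: ½·(60 − 45)·(111 − 81) = 225.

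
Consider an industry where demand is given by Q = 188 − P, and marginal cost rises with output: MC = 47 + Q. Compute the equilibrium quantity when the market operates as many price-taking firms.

Q = 70.5

Inverting demand: P = 188 − Q.
Competitive equilibrium sets price equal to marginal cost: 188 − Q = 47 + Q, so Q = 70.5 and P = 117.5.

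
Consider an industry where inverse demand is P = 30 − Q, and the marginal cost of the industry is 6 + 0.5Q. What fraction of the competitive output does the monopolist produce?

Q_m/Q_c = 0.6

Monopoly sets MR = MC: 30 − 2Q = 6 + 0.5Q ⇒ Q = 9.6, P = 30 − 9.6 = 20.4.
Under competition P = MC: 30 − Q = 6 + 0.5Q ⇒ Q = 16, P = 14.
Ratio Q_m/Q_c = 9.6/16 = 0.6.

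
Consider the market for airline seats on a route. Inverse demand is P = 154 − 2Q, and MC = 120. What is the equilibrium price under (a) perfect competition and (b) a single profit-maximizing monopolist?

Competition: P = 120; Monopoly: P = 137

Under competition P = MC = 120, so Q = (154 − 120)/2 = 17.
The monopolist equates marginal revenue to marginal cost: 154 − 4Q = 120, so Q = 8.5. From demand, P = 137.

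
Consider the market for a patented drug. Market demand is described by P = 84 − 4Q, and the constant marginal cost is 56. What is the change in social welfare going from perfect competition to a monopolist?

Competitive firms price at marginal cost: P = 56, giving Q = 7.
CS = ½·(84 − 56)·7 = 98; PS = (56 − 56)·7 = 0; TS = 98.
The monopolist equates marginal revenue to marginal cost: 84 − 8Q = 56, so Q = 3.5. From demand, P = 70.
CS = ½·(84 − 70)·3.5 = 24.5; PS = (70 − 56)·3.5 = 49; TS = 73.5.
Change in social welfare: 73.5 − 98 = −24.5.

TS falls by 24.5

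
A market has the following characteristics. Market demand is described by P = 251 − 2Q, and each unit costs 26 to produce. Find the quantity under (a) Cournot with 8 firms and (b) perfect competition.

Cournot with 8 identical firms: the symmetric best-response condition is 251 − 18q = 26. Each firm produces q = 12.5, total output Q = 100, price P = 51.
Competitive firms price at marginal cost: P = 26, giving Q = 112.5.

Cournot: Q = 100; Competition: Q = 112.5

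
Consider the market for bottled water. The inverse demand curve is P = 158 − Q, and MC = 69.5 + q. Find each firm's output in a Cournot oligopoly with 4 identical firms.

q_i = 14.75

With 4 symmetric Cournot firms, each firm's FOC gives 158 − 5q = 69.5 + q, so q = 14.75, Q = 4·14.75 = 59, and P = 99.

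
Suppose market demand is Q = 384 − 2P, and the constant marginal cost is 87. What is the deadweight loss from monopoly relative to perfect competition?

DWL = 2756.25

Inverting demand: P = 192 − 0.5Q.
Perfect competition: P = MC = 87, so 192 − 0.5Q = 87 and Q = 210.
Monopoly sets MR = MC: 192 − Q = 87 ⇒ Q = 105, P = 192 − 0.5·105 = 139.5.
DWL is the triangle between Q = 105 and Q = 210: ½·(210 − 105)·(139.5 − 87) = 2756.25.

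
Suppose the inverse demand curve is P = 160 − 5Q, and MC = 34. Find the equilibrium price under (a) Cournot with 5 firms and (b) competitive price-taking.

Cournot: P = 55; Competition: P = 34

Cournot with 5 identical firms: the symmetric best-response condition is 160 − 30q = 34. Each firm produces q = 4.2, total output Q = 21, price P = 55.
Under competition P = MC = 34, so Q = (160 − 34)/5 = 25.2.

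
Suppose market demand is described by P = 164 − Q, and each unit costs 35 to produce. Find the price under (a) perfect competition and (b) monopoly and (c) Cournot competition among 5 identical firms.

Perfect competition: P = MC = 35, so 164 − Q = 35 and Q = 129.
Monopoly sets MR = MC: 164 − 2Q = 35 ⇒ Q = 64.5, P = 164 − 64.5 = 99.5.
With 5 symmetric Cournot firms, each firm's FOC gives 164 − 6q = 35, so q = 21.5, Q = 5·21.5 = 107.5, and P = 56.5.

Competition: P = 35; Monopoly: P = 99.5; Cournot: P = 56.5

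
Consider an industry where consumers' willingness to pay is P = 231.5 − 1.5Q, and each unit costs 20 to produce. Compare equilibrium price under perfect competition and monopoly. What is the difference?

Under competition P = MC = 20, so Q = (231.5 − 20)/1.5 = 141.
A monopolist chooses Q where MR = MC. MR = 231.5 − 3Q; setting this equal to 20 gives Q = 70.5 and P = 125.75.
Change in equilibrium price: 125.75 − 20 = 105.75.

Equilibrium price rises by 105.75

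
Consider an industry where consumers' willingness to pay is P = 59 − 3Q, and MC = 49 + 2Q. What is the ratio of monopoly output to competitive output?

A monopolist chooses Q where MR = MC. MR = 59 − 6Q; setting this equal to 49 + 2Q gives Q = 1.25 and P = 55.25.
Competitive equilibrium sets price equal to marginal cost: 59 − 3Q = 49 + 2Q, so Q = 2 and P = 53.
Ratio Q_m/Q_c = 1.25/2 = 0.625.

Q_m/Q_c = 0.625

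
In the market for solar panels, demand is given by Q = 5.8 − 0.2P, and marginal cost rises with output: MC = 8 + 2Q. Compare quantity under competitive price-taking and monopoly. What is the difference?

Q falls by 1.25

Inverting demand: P = 29 − 5Q.
Under competition P = MC: 29 − 5Q = 8 + 2Q ⇒ Q = 3, P = 14.
A monopolist chooses Q where MR = MC. MR = 29 − 10Q; setting this equal to 8 + 2Q gives Q = 1.75 and P = 20.25.
Change in quantity: 1.75 − 3 = −1.25.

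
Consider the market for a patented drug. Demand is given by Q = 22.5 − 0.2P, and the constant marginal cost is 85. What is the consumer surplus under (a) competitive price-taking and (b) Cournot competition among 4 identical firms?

Inverting demand: P = 112.5 − 5Q.
Competitive firms price at marginal cost: P = 85, giving Q = 5.5.
CS = ½·(112.5 − 85)·5.5 = 75.625.
With 4 symmetric Cournot firms, each firm's FOC gives 112.5 − 25q = 85, so q = 1.1, Q = 4·1.1 = 4.4, and P = 90.5.
CS = ½·(112.5 − 90.5)·4.4 = 48.4.

Competition: CS = 75.625; Cournot: CS = 48.4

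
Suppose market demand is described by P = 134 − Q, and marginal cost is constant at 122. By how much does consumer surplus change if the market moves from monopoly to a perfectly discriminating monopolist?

The monopolist equates marginal revenue to marginal cost: 134 − 2Q = 122, so Q = 6. From demand, P = 128.
CS = ½·(134 − 128)·6 = 18.
Under first-degree price discrimination the firm charges each unit its demand price and produces up to where P = MC, i.e. Q = 12. Consumer surplus is zero; producer surplus equals total surplus.
CS = 0.
Change in consumer surplus: 0 − 18 = −18.

Consumer surplus falls by 18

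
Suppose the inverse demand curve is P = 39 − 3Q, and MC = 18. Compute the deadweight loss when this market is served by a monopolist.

DWL = 18.375

Under competition P = MC = 18, so Q = (39 − 18)/3 = 7.
The monopolist equates marginal revenue to marginal cost: 39 − 6Q = 18, so Q = 3.5. From demand, P = 28.5.
DWL is the triangle between Q = 3.5 and Q = 7: ½·(7 − 3.5)·(28.5 − 18) = 18.375.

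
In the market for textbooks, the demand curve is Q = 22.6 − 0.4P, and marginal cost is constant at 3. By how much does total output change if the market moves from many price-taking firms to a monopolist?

Q falls by 10.7

Inverting demand: P = 56.5 − 2.5Q.
Under competition P = MC = 3, so Q = (56.5 − 3)/2.5 = 21.4.
A monopolist chooses Q where MR = MC. MR = 56.5 − 5Q; setting this equal to 3 gives Q = 10.7 and P = 29.75.
Change in total output: 10.7 − 21.4 = −10.7.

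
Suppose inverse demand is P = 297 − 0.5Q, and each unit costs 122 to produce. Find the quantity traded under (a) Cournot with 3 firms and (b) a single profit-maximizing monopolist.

Cournot: Q = 262.5; Monopoly: Q = 175

In a 3-firm Cournot equilibrium, symmetry and the first-order condition give q = (297 − 122)/(2) = 87.5. So Q = 262.5 and P = 165.75.
The monopolist equates marginal revenue to marginal cost: 297 − Q = 122, so Q = 175. From demand, P = 209.5.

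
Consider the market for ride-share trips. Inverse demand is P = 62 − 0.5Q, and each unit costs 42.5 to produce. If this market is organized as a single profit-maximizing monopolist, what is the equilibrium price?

Monopoly sets MR = MC: 62 − Q = 42.5 ⇒ Q = 19.5, P = 62 − 0.5·19.5 = 52.25.

P = 52.25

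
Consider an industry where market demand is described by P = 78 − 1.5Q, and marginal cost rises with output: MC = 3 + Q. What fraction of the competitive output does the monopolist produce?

A monopolist chooses Q where MR = MC. MR = 78 − 3Q; setting this equal to 3 + Q gives Q = 18.75 and P = 49.875.
Under competition P = MC: 78 − 1.5Q = 3 + Q ⇒ Q = 30, P = 33.
Ratio Q_m/Q_c = 18.75/30 = 0.625.

Q_m/Q_c = 0.625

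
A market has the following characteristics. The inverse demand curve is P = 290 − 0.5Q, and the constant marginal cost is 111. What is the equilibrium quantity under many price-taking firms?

Q = 358

Perfect competition: P = MC = 111, so 290 − 0.5Q = 111 and Q = 358.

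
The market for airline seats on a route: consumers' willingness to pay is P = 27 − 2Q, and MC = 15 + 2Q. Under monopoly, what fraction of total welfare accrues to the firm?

Monopoly sets MR = MC: 27 − 4Q = 15 + 2Q ⇒ Q = 2, P = 27 − 2·2 = 23.
CS = ½·(27 − 23)·2 = 4.
PS = P·Q − VC(Q) = 23·2 − (15·2 + ½·2·2²) = 12.
Share captured = PS/TS = 12/16 = 0.75.

PS/TS = 0.75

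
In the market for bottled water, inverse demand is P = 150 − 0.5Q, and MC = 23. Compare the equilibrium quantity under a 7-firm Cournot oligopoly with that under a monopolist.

In a 7-firm Cournot equilibrium, symmetry and the first-order condition give q = (150 − 23)/(4) = 31.75. So Q = 222.25 and P = 38.875.
A monopolist chooses Q where MR = MC. MR = 150 − Q; setting this equal to 23 gives Q = 127 and P = 86.5.

Cournot: Q = 222.25; Monopoly: Q = 127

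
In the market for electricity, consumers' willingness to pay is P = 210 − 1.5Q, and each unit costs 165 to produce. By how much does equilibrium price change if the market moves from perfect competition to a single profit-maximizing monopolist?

Perfect competition: P = MC = 165, so 210 − 1.5Q = 165 and Q = 30.
The monopolist equates marginal revenue to marginal cost: 210 − 3Q = 165, so Q = 15. From demand, P = 187.5.
Change in equilibrium price: 187.5 − 165 = 22.5.

Equilibrium price rises by 22.5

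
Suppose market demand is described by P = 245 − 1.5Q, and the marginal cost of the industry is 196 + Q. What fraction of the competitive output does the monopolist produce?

Q_m/Q_c = 0.625

A monopolist chooses Q where MR = MC. MR = 245 − 3Q; setting this equal to 196 + Q gives Q = 12.25 and P = 226.625.
Under competition P = MC: 245 − 1.5Q = 196 + Q ⇒ Q = 19.6, P = 215.6.
Ratio Q_m/Q_c = 12.25/19.6 = 0.625.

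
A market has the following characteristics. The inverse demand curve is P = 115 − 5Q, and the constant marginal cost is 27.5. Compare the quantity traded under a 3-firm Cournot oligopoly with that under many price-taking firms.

Cournot: Q = 13.125; Competition: Q = 17.5

In a 3-firm Cournot equilibrium, symmetry and the first-order condition give q = (115 − 27.5)/(20) = 4.375. So Q = 13.125 and P = 49.375.
Perfect competition: P = MC = 27.5, so 115 − 5Q = 27.5 and Q = 17.5.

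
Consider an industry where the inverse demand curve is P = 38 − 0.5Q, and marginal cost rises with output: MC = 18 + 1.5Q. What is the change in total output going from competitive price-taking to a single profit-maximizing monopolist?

Q falls by 2

Under competition P = MC: 38 − 0.5Q = 18 + 1.5Q ⇒ Q = 10, P = 33.
Monopoly sets MR = MC: 38 − Q = 18 + 1.5Q ⇒ Q = 8, P = 38 − 0.5·8 = 34.
Change in total output: 8 − 10 = −2.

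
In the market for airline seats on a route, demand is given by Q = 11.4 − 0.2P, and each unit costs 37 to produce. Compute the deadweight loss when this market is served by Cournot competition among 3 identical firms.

DWL = 2.5

Inverting demand: P = 57 − 5Q.
Perfect competition: P = MC = 37, so 57 − 5Q = 37 and Q = 4.
Cournot with 3 identical firms: the symmetric best-response condition is 57 − 20q = 37. Each firm produces q = 1, total output Q = 3, price P = 42.
DWL is the triangle between Q = 3 and Q = 4: ½·(4 − 3)·(42 − 37) = 2.5.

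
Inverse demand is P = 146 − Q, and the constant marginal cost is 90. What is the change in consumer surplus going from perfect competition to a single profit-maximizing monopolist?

Under competition P = MC = 90, so Q = (146 − 90)/1 = 56.
CS = ½·(146 − 90)·56 = 1568.
A monopolist chooses Q where MR = MC. MR = 146 − 2Q; setting this equal to 90 gives Q = 28 and P = 118.
CS = ½·(146 − 118)·28 = 392.
Change in consumer surplus: 392 − 1568 = −1176.

Consumer surplus falls by 1176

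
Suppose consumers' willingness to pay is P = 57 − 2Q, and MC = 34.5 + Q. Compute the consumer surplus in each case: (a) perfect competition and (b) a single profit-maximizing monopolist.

Competition: CS = 56.25; Monopoly: CS = 20.25

Competitive equilibrium sets price equal to marginal cost: 57 − 2Q = 34.5 + Q, so Q = 7.5 and P = 42.
CS = ½·(57 − 42)·7.5 = 56.25.
A monopolist chooses Q where MR = MC. MR = 57 − 4Q; setting this equal to 34.5 + Q gives Q = 4.5 and P = 48.
CS = ½·(57 − 48)·4.5 = 20.25.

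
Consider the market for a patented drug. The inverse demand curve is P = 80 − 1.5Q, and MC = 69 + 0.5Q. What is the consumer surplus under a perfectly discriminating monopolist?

CS = 0

With perfect price discrimination, output is the efficient level Q = 5.5 (where demand meets MC), but every buyer pays their willingness to pay: CS = 0 and PS = total surplus.
CS = 0.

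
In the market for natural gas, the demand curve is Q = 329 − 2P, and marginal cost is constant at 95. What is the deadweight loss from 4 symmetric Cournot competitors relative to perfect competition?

DWL = 193.21

Inverting demand: P = 164.5 − 0.5Q.
Competitive firms price at marginal cost: P = 95, giving Q = 139.
With 4 symmetric Cournot firms, each firm's FOC gives 164.5 − 2.5q = 95, so q = 27.8, Q = 4·27.8 = 111.2, and P = 108.9.
DWL is the triangle between Q = 111.2 and Q = 139: ½·(139 − 111.2)·(108.9 − 95) = 193.21.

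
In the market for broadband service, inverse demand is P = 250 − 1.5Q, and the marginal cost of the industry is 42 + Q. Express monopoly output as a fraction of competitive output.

A monopolist chooses Q where MR = MC. MR = 250 − 3Q; setting this equal to 42 + Q gives Q = 52 and P = 172.
Competitive equilibrium sets price equal to marginal cost: 250 − 1.5Q = 42 + Q, so Q = 83.2 and P = 125.2.
Ratio Q_m/Q_c = 52/83.2 = 0.625.

Q_m/Q_c = 0.625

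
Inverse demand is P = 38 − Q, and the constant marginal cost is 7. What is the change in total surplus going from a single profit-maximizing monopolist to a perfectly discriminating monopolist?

Monopoly sets MR = MC: 38 − 2Q = 7 ⇒ Q = 15.5, P = 38 − 15.5 = 22.5.
CS = ½·(38 − 22.5)·15.5 = 120.125; PS = (22.5 − 7)·15.5 = 240.25; TS = 360.375.
A perfectly discriminating monopolist sells every unit with P(Q) ≥ MC(Q), so output equals the competitive quantity Q = 31. Each buyer pays their reservation price, so CS = 0 and the firm captures all surplus.
TS = 480.5 (equal to competitive TS).
Change in total surplus: 480.5 − 360.375 = 120.125.

Total surplus rises by 120.125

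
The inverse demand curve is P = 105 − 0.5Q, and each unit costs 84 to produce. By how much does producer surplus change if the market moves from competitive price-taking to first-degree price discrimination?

Competitive firms price at marginal cost: P = 84, giving Q = 42.
PS = (84 − 84)·42 = 0.
Under first-degree price discrimination the firm charges each unit its demand price and produces up to where P = MC, i.e. Q = 42. Consumer surplus is zero; producer surplus equals total surplus.
PS = ½·(105 − 84)·42 = 441.
Change in producer surplus: 441 − 0 = 441.

Producer surplus rises by 441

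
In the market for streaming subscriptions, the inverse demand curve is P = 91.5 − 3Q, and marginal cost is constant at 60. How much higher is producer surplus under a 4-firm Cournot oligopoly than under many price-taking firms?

Perfect competition: P = MC = 60, so 91.5 − 3Q = 60 and Q = 10.5.
PS = (60 − 60)·10.5 = 0.
Cournot with 4 identical firms: the symmetric best-response condition is 91.5 − 15q = 60. Each firm produces q = 2.1, total output Q = 8.4, price P = 66.3.
PS = (66.3 − 60)·8.4 = 52.92.
Change in producer surplus: 52.92 − 0 = 52.92.

Producer surplus rises by 52.92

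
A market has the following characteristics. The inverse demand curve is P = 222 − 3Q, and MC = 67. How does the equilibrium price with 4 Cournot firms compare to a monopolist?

In a 4-firm Cournot equilibrium, symmetry and the first-order condition give q = (222 − 67)/(15) = 31/3. So Q = 124/3 and P = 98.
Monopoly sets MR = MC: 222 − 6Q = 67 ⇒ Q = 155/6, P = 222 − 3·155/6 = 144.5.

Cournot: P = 98; Monopoly: P = 144.5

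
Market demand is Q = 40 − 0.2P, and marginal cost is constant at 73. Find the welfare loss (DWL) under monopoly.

DWL = 403.225

Inverting demand: P = 200 − 5Q.
Under competition P = MC = 73, so Q = (200 − 73)/5 = 25.4.
A monopolist chooses Q where MR = MC. MR = 200 − 10Q; setting this equal to 73 gives Q = 12.7 and P = 136.5.
DWL is the triangle between Q = 12.7 and Q = 25.4: ½·(25.4 − 12.7)·(136.5 − 73) = 403.225.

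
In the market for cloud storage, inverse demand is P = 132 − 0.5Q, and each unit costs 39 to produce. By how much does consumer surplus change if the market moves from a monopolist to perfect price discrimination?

A monopolist chooses Q where MR = MC. MR = 132 − Q; setting this equal to 39 gives Q = 93 and P = 85.5.
CS = ½·(132 − 85.5)·93 = 2162.25.
Under first-degree price discrimination the firm charges each unit its demand price and produces up to where P = MC, i.e. Q = 186. Consumer surplus is zero; producer surplus equals total surplus.
CS = 0.
Change in consumer surplus: 0 − 2162.25 = −2162.25.

Consumer surplus falls by 2162.25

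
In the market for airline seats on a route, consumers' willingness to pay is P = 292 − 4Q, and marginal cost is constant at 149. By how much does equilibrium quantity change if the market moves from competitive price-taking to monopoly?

Equilibrium quantity falls by 17.875

Under competition P = MC = 149, so Q = (292 − 149)/4 = 35.75.
A monopolist chooses Q where MR = MC. MR = 292 − 8Q; setting this equal to 149 gives Q = 17.875 and P = 220.5.
Change in equilibrium quantity: 17.875 − 35.75 = −17.875.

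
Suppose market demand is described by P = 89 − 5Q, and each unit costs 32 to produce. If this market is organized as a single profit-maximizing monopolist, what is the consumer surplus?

Monopoly sets MR = MC: 89 − 10Q = 32 ⇒ Q = 5.7, P = 89 − 5·5.7 = 60.5.
CS = ½·(89 − 60.5)·5.7 = 81.225.

CS = 81.225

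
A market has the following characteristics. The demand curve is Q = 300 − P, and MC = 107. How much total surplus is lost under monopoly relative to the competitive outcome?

DWL = 4656.125

Inverting demand: P = 300 − Q.
Perfect competition: P = MC = 107, so 300 − Q = 107 and Q = 193.
Monopoly sets MR = MC: 300 − 2Q = 107 ⇒ Q = 96.5, P = 300 − 96.5 = 203.5.
DWL is the triangle between Q = 96.5 and Q = 193: ½·(193 − 96.5)·(203.5 − 107) = 4656.125.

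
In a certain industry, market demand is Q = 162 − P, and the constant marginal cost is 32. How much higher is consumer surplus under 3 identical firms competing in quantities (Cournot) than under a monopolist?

Inverting demand: P = 162 − Q.
Monopoly sets MR = MC: 162 − 2Q = 32 ⇒ Q = 65, P = 162 − 65 = 97.
CS = ½·(162 − 97)·65 = 2112.5.
Cournot with 3 identical firms: the symmetric best-response condition is 162 − 4q = 32. Each firm produces q = 32.5, total output Q = 97.5, price P = 64.5.
CS = ½·(162 − 64.5)·97.5 = 4753.125.
Change in consumer surplus: 4753.125 − 2112.5 = 2640.625.

Consumer surplus rises by 2640.625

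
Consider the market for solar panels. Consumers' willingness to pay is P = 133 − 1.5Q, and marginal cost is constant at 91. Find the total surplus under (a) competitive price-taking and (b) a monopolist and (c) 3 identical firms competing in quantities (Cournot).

Competition: TS = 588; Monopoly: TS = 441; Cournot: TS = 551.25

Competitive firms price at marginal cost: P = 91, giving Q = 28.
CS = ½·(133 − 91)·28 = 588; PS = (91 − 91)·28 = 0; TS = 588.
The monopolist equates marginal revenue to marginal cost: 133 − 3Q = 91, so Q = 14. From demand, P = 112.
CS = ½·(133 − 112)·14 = 147; PS = (112 − 91)·14 = 294; TS = 441.
Cournot with 3 identical firms: the symmetric best-response condition is 133 − 6q = 91. Each firm produces q = 7, total output Q = 21, price P = 101.5.
CS = ½·(133 − 101.5)·21 = 330.75; PS = (101.5 − 91)·21 = 220.5; TS = 551.25.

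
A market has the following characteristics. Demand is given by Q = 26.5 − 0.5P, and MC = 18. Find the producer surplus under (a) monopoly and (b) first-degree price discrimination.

Inverting demand: P = 53 − 2Q.
A monopolist chooses Q where MR = MC. MR = 53 − 4Q; setting this equal to 18 gives Q = 8.75 and P = 35.5.
PS = (35.5 − 18)·8.75 = 153.125.
A perfectly discriminating monopolist sells every unit with P(Q) ≥ MC(Q), so output equals the competitive quantity Q = 17.5. Each buyer pays their reservation price, so CS = 0 and the firm captures all surplus.
PS = ½·(53 − 18)·17.5 = 306.25.

Monopoly: PS = 153.125; Perfect PD: PS = 306.25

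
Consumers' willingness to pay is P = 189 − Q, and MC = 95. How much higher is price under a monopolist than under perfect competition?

Under competition P = MC = 95, so Q = (189 − 95)/1 = 94.
A monopolist chooses Q where MR = MC. MR = 189 − 2Q; setting this equal to 95 gives Q = 47 and P = 142.
Change in price: 142 − 95 = 47.

P rises by 47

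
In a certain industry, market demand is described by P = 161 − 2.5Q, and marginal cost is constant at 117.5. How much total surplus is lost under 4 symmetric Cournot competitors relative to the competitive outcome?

DWL = 15.138

Perfect competition: P = MC = 117.5, so 161 − 2.5Q = 117.5 and Q = 17.4.
With 4 symmetric Cournot firms, each firm's FOC gives 161 − 12.5q = 117.5, so q = 3.48, Q = 4·3.48 = 13.92, and P = 126.2.
DWL is the triangle between Q = 13.92 and Q = 17.4: ½·(17.4 − 13.92)·(126.2 − 117.5) = 15.138.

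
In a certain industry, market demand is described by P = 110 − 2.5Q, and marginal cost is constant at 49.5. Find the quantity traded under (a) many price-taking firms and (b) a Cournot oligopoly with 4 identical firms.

Perfect competition: P = MC = 49.5, so 110 − 2.5Q = 49.5 and Q = 24.2.
With 4 symmetric Cournot firms, each firm's FOC gives 110 − 12.5q = 49.5, so q = 4.84, Q = 4·4.84 = 19.36, and P = 61.6.

Competition: Q = 24.2; Cournot: Q = 19.36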